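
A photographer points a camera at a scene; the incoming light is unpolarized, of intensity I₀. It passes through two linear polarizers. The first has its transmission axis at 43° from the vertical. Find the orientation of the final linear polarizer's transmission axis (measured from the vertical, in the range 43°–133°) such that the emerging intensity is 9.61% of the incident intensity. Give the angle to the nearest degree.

θ ≈ 107°

Unpolarized light through the first polarizer → I₁ = ½ I₀, now polarized at 43°.
Need I₂/I₀ = 0.0961, so cos²(θ − 43°) = 0.0961 / 0.5 = 0.1922.
θ − 43° = arccos(√0.1922) = 64.0°, giving θ ≈ 43 + 64.0 = 107.0°.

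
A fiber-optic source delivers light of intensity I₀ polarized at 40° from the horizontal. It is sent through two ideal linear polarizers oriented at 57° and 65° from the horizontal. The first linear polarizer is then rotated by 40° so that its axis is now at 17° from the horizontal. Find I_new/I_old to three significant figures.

Before rotation:
I₁ = I₀ cos²(57° − 40°) = I₀ cos²(17°) = 0.9145 I₀.
I₂ = I₁ cos²(65° − 57°) = 0.9145 I₀ · cos²(8°) = 0.8968 I₀.
After rotation:
I₁ = I₀ cos²(17° − 40°) = I₀ cos²(23°) = 0.8473 I₀.
I₂ = I₁ cos²(65° − 17°) = 0.8473 I₀ · cos²(48°) = 0.3794 I₀.
Ratio = 0.3794 / 0.8968 = 0.423.

I_new/I_old ≈ 0.423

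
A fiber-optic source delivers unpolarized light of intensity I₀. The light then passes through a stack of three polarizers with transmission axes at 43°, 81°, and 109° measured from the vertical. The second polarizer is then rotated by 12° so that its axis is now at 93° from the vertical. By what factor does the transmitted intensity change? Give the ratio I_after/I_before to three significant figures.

Before rotation:
Unpolarized light through the first polarizer → I₁ = ½ I₀, now polarized at 43°.
I₂ = I₁ cos²(81° − 43°) = 0.5 I₀ · cos²(38°) = 0.3105 I₀.
I₃ = I₂ cos²(109° − 81°) = 0.3105 I₀ · cos²(28°) = 0.242 I₀.
After rotation:
Unpolarized light through the first polarizer → I₁ = ½ I₀, now polarized at 43°.
I₂ = I₁ cos²(93° − 43°) = 0.5 I₀ · cos²(50°) = 0.2066 I₀.
I₃ = I₂ cos²(109° − 93°) = 0.2066 I₀ · cos²(16°) = 0.1909 I₀.
Ratio = 0.1909 / 0.242 = 0.7886.

I_new/I_old ≈ 0.789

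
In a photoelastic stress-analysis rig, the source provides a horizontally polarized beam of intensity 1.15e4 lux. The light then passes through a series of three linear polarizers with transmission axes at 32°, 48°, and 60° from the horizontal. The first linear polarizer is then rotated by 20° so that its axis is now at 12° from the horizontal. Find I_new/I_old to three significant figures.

I_new/I_old ≈ 0.942

Before rotation:
I₁ = I₀ cos²(32° − 0°) = I₀ cos²(32°) = 0.7192 I₀.
I₂ = I₁ cos²(48° − 32°) = 0.7192 I₀ · cos²(16°) = 0.6645 I₀.
I₃ = I₂ cos²(60° − 48°) = 0.6645 I₀ · cos²(12°) = 0.6358 I₀.
After rotation:
I₁ = I₀ cos²(12° − 0°) = I₀ cos²(12°) = 0.9568 I₀.
I₂ = I₁ cos²(48° − 12°) = 0.9568 I₀ · cos²(36°) = 0.6262 I₀.
I₃ = I₂ cos²(60° − 48°) = 0.6262 I₀ · cos²(12°) = 0.5991 I₀.
Ratio = 0.5991 / 0.6358 = 0.9423.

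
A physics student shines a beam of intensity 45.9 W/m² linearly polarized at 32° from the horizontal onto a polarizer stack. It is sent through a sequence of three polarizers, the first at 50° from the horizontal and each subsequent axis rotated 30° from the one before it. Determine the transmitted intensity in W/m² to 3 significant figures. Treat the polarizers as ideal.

I₁ = 45.9 W/m² · cos²(18°) = 41.52 W/m².
I₂ = I₁ · cos²(30°) = 41.52 · 0.75 = 31.14 W/m².
I₃ = I₂ · cos²(30°) = 31.14 · 0.75 = 23.35 W/m².

I ≈ 23.4 W/m²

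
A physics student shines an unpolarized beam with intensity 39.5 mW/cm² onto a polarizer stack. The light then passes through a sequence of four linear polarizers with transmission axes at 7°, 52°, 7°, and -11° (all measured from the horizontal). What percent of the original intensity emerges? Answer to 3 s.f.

≈ 11.3%

Unpolarized light through the first polarizer → I₁ = 39.5 mW/cm²/2 = 19.75 mW/cm², polarized at 7°.
I₂ = I₁ · cos²(45°) = 19.75 · 0.5 = 9.875 mW/cm².
I₃ = I₂ · cos²(45°) = 9.875 · 0.5 = 4.938 mW/cm².
I₄ = I₃ · cos²(18°) = 4.938 · 0.9045 = 4.466 mW/cm².
That is 11.31% of the incident intensity.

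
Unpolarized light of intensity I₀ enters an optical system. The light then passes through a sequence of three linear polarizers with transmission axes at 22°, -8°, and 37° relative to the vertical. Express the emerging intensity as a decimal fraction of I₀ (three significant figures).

≈ 0.188 I₀

Unpolarized light through the first polarizer → I₁ = ½ I₀, now polarized at 22°.
I₂ = I₁ cos²(-8° − 22°) = 0.5 I₀ · cos²(30°) = 0.375 I₀.
I₃ = I₂ cos²(37° + 8°) = 0.375 I₀ · cos²(45°) = 0.1875 I₀.
Transmitted fraction = 0.1875.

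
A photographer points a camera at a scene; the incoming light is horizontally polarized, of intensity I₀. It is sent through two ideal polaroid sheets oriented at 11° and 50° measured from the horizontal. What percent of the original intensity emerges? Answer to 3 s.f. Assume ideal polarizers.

≈ 58.2%

I₁ = I₀ cos²(11° − 0°) = I₀ cos²(11°) = 0.9636 I₀.
I₂ = I₁ cos²(50° − 11°) = 0.9636 I₀ · cos²(39°) = 0.582 I₀.
That is 58.2% of the incident intensity.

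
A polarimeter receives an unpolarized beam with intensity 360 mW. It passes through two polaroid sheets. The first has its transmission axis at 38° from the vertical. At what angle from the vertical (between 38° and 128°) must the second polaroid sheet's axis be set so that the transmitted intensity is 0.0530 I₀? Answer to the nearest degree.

θ ≈ 109°

Unpolarized light through the first polarizer → I₁ = ½ I₀, now polarized at 38°.
Need I₂/I₀ = 0.053, so cos²(θ − 38°) = 0.053 / 0.5 = 0.106.
θ − 38° = arccos(√0.106) = 71.0°, giving θ ≈ 38 + 71.0 = 109.0°.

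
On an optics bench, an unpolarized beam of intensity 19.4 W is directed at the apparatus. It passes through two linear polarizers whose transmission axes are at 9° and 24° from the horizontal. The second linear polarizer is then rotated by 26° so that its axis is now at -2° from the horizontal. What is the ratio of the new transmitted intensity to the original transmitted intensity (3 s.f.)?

Before rotation:
Unpolarized light through the first polarizer → I₁ = ½ I₀, now polarized at 9°.
I₂ = I₁ cos²(24° − 9°) = 0.5 I₀ · cos²(15°) = 0.4665 I₀.
After rotation:
Unpolarized light through the first polarizer → I₁ = ½ I₀, now polarized at 9°.
I₂ = I₁ cos²(-2° − 9°) = 0.5 I₀ · cos²(11°) = 0.4818 I₀.
Ratio = 0.4818 / 0.4665 = 1.033.

I_new/I_old ≈ 1.03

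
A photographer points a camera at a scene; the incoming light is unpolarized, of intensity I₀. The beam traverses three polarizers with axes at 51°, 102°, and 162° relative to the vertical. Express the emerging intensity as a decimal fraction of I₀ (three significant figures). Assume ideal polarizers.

≈ 0.0495 I₀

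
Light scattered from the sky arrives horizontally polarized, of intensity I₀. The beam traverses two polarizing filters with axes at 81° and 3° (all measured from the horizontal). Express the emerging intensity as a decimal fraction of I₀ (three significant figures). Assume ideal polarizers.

≈ 0.00106 I₀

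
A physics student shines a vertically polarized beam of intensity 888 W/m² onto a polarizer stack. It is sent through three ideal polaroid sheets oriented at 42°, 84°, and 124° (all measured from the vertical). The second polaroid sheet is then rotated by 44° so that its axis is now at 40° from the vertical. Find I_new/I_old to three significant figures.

I_new/I_old ≈ 0.0337

Before rotation:
By Malus's law, I₁ = I₀ cos²(42° − 0°) = I₀ cos²(42°) = 0.5523 I₀.
I₂ = I₁ cos²(84° − 42°) = 0.5523 I₀ · cos²(42°) = 0.305 I₀.
I₃ = I₂ cos²(124° − 84°) = 0.305 I₀ · cos²(40°) = 0.179 I₀.
After rotation:
I₁ = I₀ cos²(42° − 0°) = I₀ cos²(42°) = 0.5523 I₀.
I₂ = I₁ cos²(40° − 42°) = 0.5523 I₀ · cos²(2°) = 0.5516 I₀.
I₃ = I₂ cos²(124° − 40°) = 0.5516 I₀ · cos²(84°) = 0.006027 I₀.
Ratio = 0.006027 / 0.179 = 0.03367.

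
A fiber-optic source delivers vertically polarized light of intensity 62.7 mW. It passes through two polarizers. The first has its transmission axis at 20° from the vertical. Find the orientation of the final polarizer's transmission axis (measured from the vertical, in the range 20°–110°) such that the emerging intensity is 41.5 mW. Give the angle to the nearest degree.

θ ≈ 50°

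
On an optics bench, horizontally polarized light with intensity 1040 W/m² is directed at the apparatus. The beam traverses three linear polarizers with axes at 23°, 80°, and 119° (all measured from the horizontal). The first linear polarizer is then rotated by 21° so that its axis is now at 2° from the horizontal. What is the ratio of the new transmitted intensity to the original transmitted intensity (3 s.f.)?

I_new/I_old ≈ 0.172

Before rotation:
I₁ = I₀ cos²(23° − 0°) = I₀ cos²(23°) = 0.8473 I₀.
I₂ = I₁ cos²(80° − 23°) = 0.8473 I₀ · cos²(57°) = 0.2513 I₀.
I₃ = I₂ cos²(119° − 80°) = 0.2513 I₀ · cos²(39°) = 0.1518 I₀.
After rotation:
I₁ = I₀ cos²(2° − 0°) = I₀ cos²(2°) = 0.9988 I₀.
I₂ = I₁ cos²(80° − 2°) = 0.9988 I₀ · cos²(78°) = 0.04317 I₀.
I₃ = I₂ cos²(119° − 80°) = 0.04317 I₀ · cos²(39°) = 0.02608 I₀.
Ratio = 0.02608 / 0.1518 = 0.1718.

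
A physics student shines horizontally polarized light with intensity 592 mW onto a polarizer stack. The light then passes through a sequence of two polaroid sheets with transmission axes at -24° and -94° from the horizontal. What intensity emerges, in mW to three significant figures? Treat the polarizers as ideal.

I₁ = 592 mW · cos²(24°) = 494.1 mW.
I₂ = I₁ · cos²(70°) = 494.1 · 0.117 = 57.79 mW.

I ≈ 57.8 mW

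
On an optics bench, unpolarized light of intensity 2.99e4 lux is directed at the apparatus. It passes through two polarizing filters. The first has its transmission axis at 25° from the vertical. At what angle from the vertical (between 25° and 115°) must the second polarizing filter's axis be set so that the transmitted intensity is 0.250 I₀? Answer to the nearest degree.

Unpolarized light through the first polarizer → I₁ = ½ I₀, now polarized at 25°.
Need I₂/I₀ = 0.25, so cos²(θ − 25°) = 0.25 / 0.5 = 0.5.
θ − 25° = arccos(√0.5) = 45.0°, giving θ ≈ 25 + 45.0 = 70.0°.

θ ≈ 70°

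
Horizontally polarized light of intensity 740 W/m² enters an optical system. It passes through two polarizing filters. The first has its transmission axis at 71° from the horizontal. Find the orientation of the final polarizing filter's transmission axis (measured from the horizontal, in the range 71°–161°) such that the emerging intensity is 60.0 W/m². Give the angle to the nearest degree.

By Malus's law, I₁ = I₀ cos²(71° − 0°) = I₀ cos²(71°) = 0.106 I₀.
Target fraction: 60.0 / 740 W/m² = 0.08108 of I₀.
Need I₂/I₀ = 0.08108, so cos²(θ − 71°) = 0.08108 / 0.106 = 0.765.
θ − 71° = arccos(√0.765) = 29.0°, giving θ ≈ 71 + 29.0 = 100.0°.

θ ≈ 100°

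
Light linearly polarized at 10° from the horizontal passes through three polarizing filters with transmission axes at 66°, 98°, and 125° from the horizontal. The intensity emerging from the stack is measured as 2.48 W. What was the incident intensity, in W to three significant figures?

I₀ ≈ 13.9 W

By Malus's law, I₁ = I₀ cos²(66° − 10°) = I₀ cos²(56°) = 0.3127 I₀.
I₂ = I₁ cos²(98° − 66°) = 0.3127 I₀ · cos²(32°) = 0.2249 I₀.
I₃ = I₂ cos²(125° − 98°) = 0.2249 I₀ · cos²(27°) = 0.1785 I₀.
So 2.48 W = 0.1785 I₀, giving I₀ = 2.48/0.1785 = 13.89 W.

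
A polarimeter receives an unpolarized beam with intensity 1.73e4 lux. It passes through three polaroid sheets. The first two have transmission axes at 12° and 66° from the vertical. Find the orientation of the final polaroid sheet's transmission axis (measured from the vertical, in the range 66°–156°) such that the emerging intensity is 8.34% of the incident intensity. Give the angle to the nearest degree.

θ ≈ 112°

Unpolarized light through the first polarizer → I₁ = ½ I₀, now polarized at 12°.
I₂ = I₁ cos²(66° − 12°) = 0.5 I₀ · cos²(54°) = 0.1727 I₀.
Need I₃/I₀ = 0.0834, so cos²(θ − 66°) = 0.0834 / 0.1727 = 0.4828.
θ − 66° = arccos(√0.4828) = 46.0°, giving θ ≈ 66 + 46.0 = 112.0°.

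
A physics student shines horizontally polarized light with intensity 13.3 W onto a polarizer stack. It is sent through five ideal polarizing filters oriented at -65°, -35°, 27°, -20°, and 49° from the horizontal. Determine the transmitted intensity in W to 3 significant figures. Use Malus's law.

I ≈ 0.0235 W

By Malus's law, I₁ = 13.3 W · cos²(65°) = 2.375 W.
I₂ = I₁ · cos²(30°) = 2.375 · 0.75 = 1.782 W.
I₃ = I₂ · cos²(62°) = 1.782 · 0.2204 = 0.3927 W.
I₄ = I₃ · cos²(47°) = 0.3927 · 0.4651 = 0.1826 W.
I₅ = I₄ · cos²(69°) = 0.1826 · 0.1284 = 0.02346 W.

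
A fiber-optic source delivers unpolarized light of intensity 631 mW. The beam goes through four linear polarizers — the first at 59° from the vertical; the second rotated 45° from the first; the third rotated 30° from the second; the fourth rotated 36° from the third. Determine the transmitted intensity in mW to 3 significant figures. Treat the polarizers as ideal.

I ≈ 77.4 mW

Unpolarized light through the first polarizer → I₁ = 631 mW/2 = 315.5 mW, polarized at 59°.
I₂ = I₁ · cos²(45°) = 315.5 · 0.5 = 157.8 mW.
I₃ = I₂ · cos²(30°) = 157.8 · 0.75 = 118.3 mW.
I₄ = I₃ · cos²(36°) = 118.3 · 0.6545 = 77.44 mW.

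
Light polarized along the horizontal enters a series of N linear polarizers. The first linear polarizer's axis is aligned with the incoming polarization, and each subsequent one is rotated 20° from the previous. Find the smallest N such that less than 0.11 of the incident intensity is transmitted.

N = 19

First polarizer is aligned with the polarization: full transmission.
Each further stage multiplies by cos²(20°) = 0.883.
After N polarizers: T = 0.883^(N−1). Require T < 0.11 ⇒ N−1 > ln(0.11)/ln(0.883) = 17.74, so N−1 ≥ 18 and N = 19.
Check: N=19 gives T = 0.1065 < 0.11; N=18 gives T = 0.1206.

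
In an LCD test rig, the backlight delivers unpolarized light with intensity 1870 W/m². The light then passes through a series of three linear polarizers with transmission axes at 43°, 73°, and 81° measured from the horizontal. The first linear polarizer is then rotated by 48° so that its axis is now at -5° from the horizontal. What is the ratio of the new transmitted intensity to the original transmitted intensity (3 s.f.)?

I_new/I_old ≈ 0.0576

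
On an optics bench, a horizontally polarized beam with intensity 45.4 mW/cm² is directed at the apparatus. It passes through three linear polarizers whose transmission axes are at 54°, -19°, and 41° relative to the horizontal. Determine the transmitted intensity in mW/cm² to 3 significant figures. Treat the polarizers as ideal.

I₁ = 45.4 mW/cm² · cos²(54°) = 15.69 mW/cm².
I₂ = I₁ · cos²(73°) = 15.69 · 0.08548 = 1.341 mW/cm².
I₃ = I₂ · cos²(60°) = 1.341 · 0.25 = 0.3352 mW/cm².

I ≈ 0.335 mW/cm²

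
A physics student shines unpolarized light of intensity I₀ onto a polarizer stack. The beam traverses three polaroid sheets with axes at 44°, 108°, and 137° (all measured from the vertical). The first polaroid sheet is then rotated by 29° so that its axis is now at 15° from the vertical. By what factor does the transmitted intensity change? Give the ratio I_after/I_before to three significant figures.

I_new/I_old ≈ 0.0143

Before rotation:
Unpolarized light through the first polarizer → I₁ = ½ I₀, now polarized at 44°.
I₂ = I₁ cos²(108° − 44°) = 0.5 I₀ · cos²(64°) = 0.09608 I₀.
I₃ = I₂ cos²(137° − 108°) = 0.09608 I₀ · cos²(29°) = 0.0735 I₀.
After rotation:
Unpolarized light through the first polarizer → I₁ = ½ I₀, now polarized at 15°.
Angle between axes 1 and 2: 87°. I₂ = 0.5 I₀ · cos²(87°) = 0.00137 I₀.
I₃ = I₂ cos²(137° − 108°) = 0.00137 I₀ · cos²(29°) = 0.001048 I₀.
Ratio = 0.001048 / 0.0735 = 0.01425.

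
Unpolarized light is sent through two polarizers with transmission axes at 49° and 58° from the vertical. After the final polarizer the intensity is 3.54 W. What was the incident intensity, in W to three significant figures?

Unpolarized light through the first polarizer → I₁ = ½ I₀, now polarized at 49°.
I₂ = I₁ cos²(58° − 49°) = 0.5 I₀ · cos²(9°) = 0.4878 I₀.
So 3.54 W = 0.4878 I₀, giving I₀ = 3.54/0.4878 = 7.258 W.

I₀ ≈ 7.26 W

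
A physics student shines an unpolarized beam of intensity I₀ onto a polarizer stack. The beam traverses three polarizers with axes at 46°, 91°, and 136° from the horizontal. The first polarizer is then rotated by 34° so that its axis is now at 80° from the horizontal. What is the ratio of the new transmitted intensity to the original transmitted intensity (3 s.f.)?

Before rotation:
Unpolarized light through the first polarizer → I₁ = ½ I₀, now polarized at 46°.
I₂ = I₁ cos²(91° − 46°) = 0.5 I₀ · cos²(45°) = 0.25 I₀.
I₃ = I₂ cos²(136° − 91°) = 0.25 I₀ · cos²(45°) = 0.125 I₀.
After rotation:
Unpolarized light through the first polarizer → I₁ = ½ I₀, now polarized at 80°.
I₂ = I₁ cos²(91° − 80°) = 0.5 I₀ · cos²(11°) = 0.4818 I₀.
I₃ = I₂ cos²(136° − 91°) = 0.4818 I₀ · cos²(45°) = 0.2409 I₀.
Ratio = 0.2409 / 0.125 = 1.927.

I_new/I_old ≈ 1.93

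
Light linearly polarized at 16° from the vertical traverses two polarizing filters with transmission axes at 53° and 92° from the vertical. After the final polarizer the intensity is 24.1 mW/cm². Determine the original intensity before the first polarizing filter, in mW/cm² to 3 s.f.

By Malus's law, I₁ = I₀ cos²(53° − 16°) = I₀ cos²(37°) = 0.6378 I₀.
I₂ = I₁ cos²(92° − 53°) = 0.6378 I₀ · cos²(39°) = 0.3852 I₀.
So 24.1 mW/cm² = 0.3852 I₀, giving I₀ = 24.1/0.3852 = 62.56 mW/cm².

I₀ ≈ 62.6 mW/cm²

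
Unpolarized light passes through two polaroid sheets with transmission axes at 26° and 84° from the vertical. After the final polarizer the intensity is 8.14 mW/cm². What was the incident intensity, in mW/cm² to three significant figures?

Unpolarized light through the first polarizer → I₁ = ½ I₀, now polarized at 26°.
I₂ = I₁ cos²(84° − 26°) = 0.5 I₀ · cos²(58°) = 0.1404 I₀.
So 8.14 mW/cm² = 0.1404 I₀, giving I₀ = 8.14/0.1404 = 57.97 mW/cm².

I₀ ≈ 58.0 mW/cm²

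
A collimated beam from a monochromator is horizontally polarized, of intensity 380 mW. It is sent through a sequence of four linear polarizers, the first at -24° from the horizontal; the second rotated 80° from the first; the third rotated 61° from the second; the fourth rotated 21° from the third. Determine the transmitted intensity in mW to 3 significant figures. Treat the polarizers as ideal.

By Malus's law, I₁ = 380 mW · cos²(24°) = 317.1 mW.
I₂ = I₁ · cos²(80°) = 317.1 · 0.03015 = 9.563 mW.
I₃ = I₂ · cos²(61°) = 9.563 · 0.235 = 2.248 mW.
I₄ = I₃ · cos²(21°) = 2.248 · 0.8716 = 1.959 mW.

I ≈ 1.96 mW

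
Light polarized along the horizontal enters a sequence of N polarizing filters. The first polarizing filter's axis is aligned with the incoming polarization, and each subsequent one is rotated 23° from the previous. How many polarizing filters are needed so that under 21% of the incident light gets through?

First polarizer is aligned with the polarization: full transmission.
Each further stage multiplies by cos²(23°) = 0.8473.
After N polarizers: T = 0.8473^(N−1). Require T < 0.21 ⇒ N−1 > ln(0.21)/ln(0.8473) = 9.42, so N−1 ≥ 10 and N = 11.
Check: N=11 gives T = 0.1908 < 0.21; N=10 gives T = 0.2251.

N = 11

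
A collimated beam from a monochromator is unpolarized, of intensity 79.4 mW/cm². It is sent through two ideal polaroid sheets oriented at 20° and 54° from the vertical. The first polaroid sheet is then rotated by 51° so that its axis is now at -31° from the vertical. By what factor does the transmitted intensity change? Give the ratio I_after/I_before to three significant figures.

Before rotation:
Unpolarized light through the first polarizer → I₁ = ½ I₀, now polarized at 20°.
I₂ = I₁ cos²(54° − 20°) = 0.5 I₀ · cos²(34°) = 0.3437 I₀.
After rotation:
Unpolarized light through the first polarizer → I₁ = ½ I₀, now polarized at -31°.
I₂ = I₁ cos²(54° + 31°) = 0.5 I₀ · cos²(85°) = 0.003798 I₀.
Ratio = 0.003798 / 0.3437 = 0.01105.

I_new/I_old ≈ 0.0111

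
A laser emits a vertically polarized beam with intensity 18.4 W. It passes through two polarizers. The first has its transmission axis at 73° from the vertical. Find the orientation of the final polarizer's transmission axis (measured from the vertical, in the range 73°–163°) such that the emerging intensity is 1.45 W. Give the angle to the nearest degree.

θ ≈ 89°

By Malus's law, I₁ = I₀ cos²(73° − 0°) = I₀ cos²(73°) = 0.08548 I₀.
Target fraction: 1.45 / 18.4 W = 0.0788 of I₀.
Need I₂/I₀ = 0.0788, so cos²(θ − 73°) = 0.0788 / 0.08548 = 0.9219.
θ − 73° = arccos(√0.9219) = 16.2°, giving θ ≈ 73 + 16.2 = 89.2°.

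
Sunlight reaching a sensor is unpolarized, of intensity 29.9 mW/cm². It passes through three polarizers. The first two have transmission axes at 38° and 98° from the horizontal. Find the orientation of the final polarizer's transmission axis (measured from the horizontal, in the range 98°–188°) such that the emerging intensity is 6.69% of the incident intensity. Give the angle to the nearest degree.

Unpolarized light through the first polarizer → I₁ = ½ I₀, now polarized at 38°.
I₂ = I₁ cos²(98° − 38°) = 0.5 I₀ · cos²(60°) = 0.125 I₀.
Need I₃/I₀ = 0.0669, so cos²(θ − 98°) = 0.0669 / 0.125 = 0.5352.
θ − 98° = arccos(√0.5352) = 43.0°, giving θ ≈ 98 + 43.0 = 141.0°.

θ ≈ 141°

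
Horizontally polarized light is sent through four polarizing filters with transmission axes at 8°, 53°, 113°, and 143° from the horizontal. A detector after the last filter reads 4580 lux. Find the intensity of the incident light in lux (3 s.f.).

I₀ ≈ 4.98e4 lux

I₁ = I₀ cos²(8° − 0°) = I₀ cos²(8°) = 0.9806 I₀.
I₂ = I₁ cos²(53° − 8°) = 0.9806 I₀ · cos²(45°) = 0.4903 I₀.
I₃ = I₂ cos²(113° − 53°) = 0.4903 I₀ · cos²(60°) = 0.1226 I₀.
I₄ = I₃ cos²(143° − 113°) = 0.1226 I₀ · cos²(30°) = 0.09193 I₀.
So 4580 lux = 0.09193 I₀, giving I₀ = 4580/0.09193 = 4.982e+04 lux.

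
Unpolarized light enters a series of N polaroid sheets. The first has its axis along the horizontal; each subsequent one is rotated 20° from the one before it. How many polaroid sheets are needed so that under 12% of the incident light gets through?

N = 13

First polarizer halves the unpolarized light: factor 1/2.
Each further stage multiplies by cos²(20°) = 0.883.
After N polarizers: T = 0.5·0.883^(N−1). Require T < 0.12 ⇒ N−1 > ln(0.12/0.5)/ln(0.883) = 11.47, so N−1 ≥ 12 and N = 13.
Check: N=13 gives T = 0.1124 < 0.12; N=12 gives T = 0.1273.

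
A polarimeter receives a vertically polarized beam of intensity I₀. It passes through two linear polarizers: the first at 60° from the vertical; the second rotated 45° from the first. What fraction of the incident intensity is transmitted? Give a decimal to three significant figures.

I₁ = I₀ cos²(60° − 0°) = I₀ cos²(60°) = 0.25 I₀.
I₂ = I₁ cos²(45°) = 0.25 · 0.5 I₀ = 0.125 I₀.
Transmitted fraction = 0.125.

≈ 0.125 I₀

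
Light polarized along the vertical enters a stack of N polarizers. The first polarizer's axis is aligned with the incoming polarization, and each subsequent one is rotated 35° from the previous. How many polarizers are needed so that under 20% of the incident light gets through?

First polarizer is aligned with the polarization: full transmission.
Each further stage multiplies by cos²(35°) = 0.671.
After N polarizers: T = 0.671^(N−1). Require T < 0.20 ⇒ N−1 > ln(0.20)/ln(0.671) = 4.03, so N−1 ≥ 5 and N = 6.
Check: N=6 gives T = 0.136 < 0.20; N=5 gives T = 0.2027.

N = 6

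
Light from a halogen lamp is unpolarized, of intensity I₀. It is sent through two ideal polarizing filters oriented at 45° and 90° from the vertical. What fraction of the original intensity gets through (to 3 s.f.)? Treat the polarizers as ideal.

≈ 0.250 I₀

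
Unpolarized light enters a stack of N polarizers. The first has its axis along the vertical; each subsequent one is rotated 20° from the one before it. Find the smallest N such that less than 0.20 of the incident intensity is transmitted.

First polarizer halves the unpolarized light: factor 1/2.
Each further stage multiplies by cos²(20°) = 0.883.
After N polarizers: T = 0.5·0.883^(N−1). Require T < 0.20 ⇒ N−1 > ln(0.20/0.5)/ln(0.883) = 7.37, so N−1 ≥ 8 and N = 9.
Check: N=9 gives T = 0.1848 < 0.20; N=8 gives T = 0.2093.

N = 9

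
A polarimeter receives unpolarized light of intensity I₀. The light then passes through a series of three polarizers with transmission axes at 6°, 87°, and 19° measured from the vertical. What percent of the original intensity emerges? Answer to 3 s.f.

≈ 0.172%

Unpolarized light through the first polarizer → I₁ = ½ I₀, now polarized at 6°.
I₂ = I₁ cos²(87° − 6°) = 0.5 I₀ · cos²(81°) = 0.01224 I₀.
I₃ = I₂ cos²(19° − 87°) = 0.01224 I₀ · cos²(68°) = 0.001717 I₀.
That is 0.1717% of the incident intensity.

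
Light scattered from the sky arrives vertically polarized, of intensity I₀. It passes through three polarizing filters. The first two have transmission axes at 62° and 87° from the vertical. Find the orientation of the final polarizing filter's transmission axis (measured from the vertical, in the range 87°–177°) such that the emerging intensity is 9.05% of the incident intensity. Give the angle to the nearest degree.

θ ≈ 132°

By Malus's law, I₁ = I₀ cos²(62° − 0°) = I₀ cos²(62°) = 0.2204 I₀.
I₂ = I₁ cos²(87° − 62°) = 0.2204 I₀ · cos²(25°) = 0.181 I₀.
Need I₃/I₀ = 0.0905, so cos²(θ − 87°) = 0.0905 / 0.181 = 0.4999.
θ − 87° = arccos(√0.4999) = 45.0°, giving θ ≈ 87 + 45.0 = 132.0°.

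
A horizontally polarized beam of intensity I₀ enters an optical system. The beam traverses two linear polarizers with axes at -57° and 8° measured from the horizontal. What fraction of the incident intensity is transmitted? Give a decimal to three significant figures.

≈ 0.0530 I₀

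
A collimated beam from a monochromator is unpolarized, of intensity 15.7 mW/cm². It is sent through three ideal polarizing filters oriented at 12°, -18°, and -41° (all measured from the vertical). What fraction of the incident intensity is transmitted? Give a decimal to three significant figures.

I/I₀ ≈ 0.318

Unpolarized light through the first polarizer → I₁ = 15.7 mW/cm²/2 = 7.85 mW/cm², polarized at 12°.
I₂ = I₁ · cos²(30°) = 7.85 · 0.75 = 5.888 mW/cm².
I₃ = I₂ · cos²(23°) = 5.888 · 0.8473 = 4.989 mW/cm².
Transmitted fraction = 0.3177.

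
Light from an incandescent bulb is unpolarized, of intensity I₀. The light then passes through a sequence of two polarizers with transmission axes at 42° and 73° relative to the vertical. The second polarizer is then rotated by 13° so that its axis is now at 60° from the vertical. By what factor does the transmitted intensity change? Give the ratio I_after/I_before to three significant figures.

Before rotation:
Unpolarized light through the first polarizer → I₁ = ½ I₀, now polarized at 42°.
I₂ = I₁ cos²(73° − 42°) = 0.5 I₀ · cos²(31°) = 0.3674 I₀.
After rotation:
Unpolarized light through the first polarizer → I₁ = ½ I₀, now polarized at 42°.
I₂ = I₁ cos²(60° − 42°) = 0.5 I₀ · cos²(18°) = 0.4523 I₀.
Ratio = 0.4523 / 0.3674 = 1.231.

I_new/I_old ≈ 1.23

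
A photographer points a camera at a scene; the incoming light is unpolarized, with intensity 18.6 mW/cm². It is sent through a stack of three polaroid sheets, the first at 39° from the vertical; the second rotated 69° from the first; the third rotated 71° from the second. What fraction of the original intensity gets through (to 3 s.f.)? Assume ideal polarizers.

I/I₀ ≈ 0.00681

Unpolarized light through the first polarizer → I₁ = 18.6 mW/cm²/2 = 9.3 mW/cm², polarized at 39°.
I₂ = I₁ · cos²(69°) = 9.3 · 0.1284 = 1.194 mW/cm².
I₃ = I₂ · cos²(71°) = 1.194 · 0.106 = 0.1266 mW/cm².
Transmitted fraction = 0.006806.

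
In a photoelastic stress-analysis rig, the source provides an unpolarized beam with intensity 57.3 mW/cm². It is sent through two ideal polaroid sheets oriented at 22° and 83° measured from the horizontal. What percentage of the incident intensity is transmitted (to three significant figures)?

Unpolarized light through the first polarizer → I₁ = 57.3 mW/cm²/2 = 28.65 mW/cm², polarized at 22°.
I₂ = I₁ · cos²(61°) = 28.65 · 0.235 = 6.734 mW/cm².
That is 11.75% of the incident intensity.

≈ 11.8%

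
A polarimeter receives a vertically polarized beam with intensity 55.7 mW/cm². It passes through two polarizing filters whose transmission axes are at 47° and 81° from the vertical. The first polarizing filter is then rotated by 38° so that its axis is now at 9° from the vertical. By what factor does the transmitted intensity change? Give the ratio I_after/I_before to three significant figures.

Before rotation:
I₁ = I₀ cos²(47° − 0°) = I₀ cos²(47°) = 0.4651 I₀.
I₂ = I₁ cos²(81° − 47°) = 0.4651 I₀ · cos²(34°) = 0.3197 I₀.
After rotation:
I₁ = I₀ cos²(9° − 0°) = I₀ cos²(9°) = 0.9755 I₀.
I₂ = I₁ cos²(81° − 9°) = 0.9755 I₀ · cos²(72°) = 0.09315 I₀.
Ratio = 0.09315 / 0.3197 = 0.2914.

I_new/I_old ≈ 0.291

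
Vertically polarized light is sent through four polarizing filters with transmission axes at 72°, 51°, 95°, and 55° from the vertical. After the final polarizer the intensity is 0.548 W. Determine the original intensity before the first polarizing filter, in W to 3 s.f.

I₀ ≈ 21.7 W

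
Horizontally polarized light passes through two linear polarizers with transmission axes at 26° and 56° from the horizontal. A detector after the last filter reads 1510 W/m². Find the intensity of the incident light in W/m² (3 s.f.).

I₀ ≈ 2490 W/m²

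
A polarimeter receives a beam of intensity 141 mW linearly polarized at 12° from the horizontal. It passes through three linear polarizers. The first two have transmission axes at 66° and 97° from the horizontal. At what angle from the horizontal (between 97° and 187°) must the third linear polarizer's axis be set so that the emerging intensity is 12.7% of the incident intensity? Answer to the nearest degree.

By Malus's law, I₁ = I₀ cos²(66° − 12°) = I₀ cos²(54°) = 0.3455 I₀.
I₂ = I₁ cos²(97° − 66°) = 0.3455 I₀ · cos²(31°) = 0.2538 I₀.
Need I₃/I₀ = 0.127, so cos²(θ − 97°) = 0.127 / 0.2538 = 0.5003.
θ − 97° = arccos(√0.5003) = 45.0°, giving θ ≈ 97 + 45.0 = 142.0°.

θ ≈ 142°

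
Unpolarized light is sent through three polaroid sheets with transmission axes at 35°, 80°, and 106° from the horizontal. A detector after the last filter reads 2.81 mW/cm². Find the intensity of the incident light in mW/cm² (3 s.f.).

I₀ ≈ 13.9 mW/cm²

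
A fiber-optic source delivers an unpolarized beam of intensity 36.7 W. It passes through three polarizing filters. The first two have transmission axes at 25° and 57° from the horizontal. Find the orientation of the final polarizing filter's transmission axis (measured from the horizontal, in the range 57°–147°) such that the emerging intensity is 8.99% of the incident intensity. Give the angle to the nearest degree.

Unpolarized light through the first polarizer → I₁ = ½ I₀, now polarized at 25°.
I₂ = I₁ cos²(57° − 25°) = 0.5 I₀ · cos²(32°) = 0.3596 I₀.
Need I₃/I₀ = 0.0899, so cos²(θ − 57°) = 0.0899 / 0.3596 = 0.25.
θ − 57° = arccos(√0.25) = 60.0°, giving θ ≈ 57 + 60.0 = 117.0°.

θ ≈ 117°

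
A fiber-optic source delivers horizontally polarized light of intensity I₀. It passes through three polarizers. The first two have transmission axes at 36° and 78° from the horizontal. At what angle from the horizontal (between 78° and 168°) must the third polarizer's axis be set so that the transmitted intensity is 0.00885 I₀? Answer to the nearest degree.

I₁ = I₀ cos²(36° − 0°) = I₀ cos²(36°) = 0.6545 I₀.
I₂ = I₁ cos²(78° − 36°) = 0.6545 I₀ · cos²(42°) = 0.3615 I₀.
Need I₃/I₀ = 0.00885, so cos²(θ − 78°) = 0.00885 / 0.3615 = 0.02448.
θ − 78° = arccos(√0.02448) = 81.0°, giving θ ≈ 78 + 81.0 = 159.0°.

θ ≈ 159°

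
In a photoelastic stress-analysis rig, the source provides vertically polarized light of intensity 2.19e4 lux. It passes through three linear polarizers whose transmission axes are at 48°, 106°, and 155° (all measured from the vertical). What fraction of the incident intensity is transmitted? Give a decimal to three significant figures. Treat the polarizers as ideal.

I₁ = 2.19e4 lux · cos²(48°) = 9805 lux.
I₂ = I₁ · cos²(58°) = 9805 · 0.2808 = 2754 lux.
I₃ = I₂ · cos²(49°) = 2754 · 0.4304 = 1185 lux.
Transmitted fraction = 0.05412.

I/I₀ ≈ 0.0541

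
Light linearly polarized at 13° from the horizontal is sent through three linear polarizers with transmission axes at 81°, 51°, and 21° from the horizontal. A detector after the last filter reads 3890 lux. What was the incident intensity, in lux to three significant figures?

I₀ ≈ 4.93e4 lux

By Malus's law, I₁ = I₀ cos²(81° − 13°) = I₀ cos²(68°) = 0.1403 I₀.
I₂ = I₁ cos²(51° − 81°) = 0.1403 I₀ · cos²(30°) = 0.1052 I₀.
I₃ = I₂ cos²(21° − 51°) = 0.1052 I₀ · cos²(30°) = 0.07894 I₀.
So 3890 lux = 0.07894 I₀, giving I₀ = 3890/0.07894 = 4.928e+04 lux.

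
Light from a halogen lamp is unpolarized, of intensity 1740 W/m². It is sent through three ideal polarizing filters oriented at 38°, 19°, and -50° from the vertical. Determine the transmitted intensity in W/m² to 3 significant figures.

Unpolarized light through the first polarizer → I₁ = 1740 W/m²/2 = 870 W/m², polarized at 38°.
I₂ = I₁ · cos²(19°) = 870 · 0.894 = 777.8 W/m².
I₃ = I₂ · cos²(69°) = 777.8 · 0.1284 = 99.89 W/m².

I ≈ 99.9 W/m²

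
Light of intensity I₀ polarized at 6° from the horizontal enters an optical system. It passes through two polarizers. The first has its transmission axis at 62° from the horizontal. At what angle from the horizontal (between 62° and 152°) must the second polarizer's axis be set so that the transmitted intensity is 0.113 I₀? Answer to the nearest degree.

By Malus's law, I₁ = I₀ cos²(62° − 6°) = I₀ cos²(56°) = 0.3127 I₀.
Need I₂/I₀ = 0.113, so cos²(θ − 62°) = 0.113 / 0.3127 = 0.3614.
θ − 62° = arccos(√0.3614) = 53.0°, giving θ ≈ 62 + 53.0 = 115.0°.

θ ≈ 115°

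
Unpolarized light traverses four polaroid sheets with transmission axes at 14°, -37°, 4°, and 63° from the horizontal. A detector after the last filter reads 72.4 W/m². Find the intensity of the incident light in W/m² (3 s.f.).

Unpolarized light through the first polarizer → I₁ = ½ I₀, now polarized at 14°.
I₂ = I₁ cos²(-37° − 14°) = 0.5 I₀ · cos²(51°) = 0.198 I₀.
I₃ = I₂ cos²(4° + 37°) = 0.198 I₀ · cos²(41°) = 0.1128 I₀.
I₄ = I₃ cos²(63° − 4°) = 0.1128 I₀ · cos²(59°) = 0.02992 I₀.
So 72.4 W/m² = 0.02992 I₀, giving I₀ = 72.4/0.02992 = 2420 W/m².

I₀ ≈ 2420 W/m²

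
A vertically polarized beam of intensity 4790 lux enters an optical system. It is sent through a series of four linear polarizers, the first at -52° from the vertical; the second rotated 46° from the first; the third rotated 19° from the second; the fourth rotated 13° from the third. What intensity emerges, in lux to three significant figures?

I₁ = 4790 lux · cos²(52°) = 1816 lux.
I₂ = I₁ · cos²(46°) = 1816 · 0.4826 = 876.1 lux.
I₃ = I₂ · cos²(19°) = 876.1 · 0.894 = 783.3 lux.
I₄ = I₃ · cos²(13°) = 783.3 · 0.9494 = 743.6 lux.

I ≈ 744 lux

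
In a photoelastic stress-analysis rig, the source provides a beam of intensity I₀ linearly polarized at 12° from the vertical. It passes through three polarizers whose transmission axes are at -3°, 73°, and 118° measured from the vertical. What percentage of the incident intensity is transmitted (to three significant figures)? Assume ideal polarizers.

≈ 2.73%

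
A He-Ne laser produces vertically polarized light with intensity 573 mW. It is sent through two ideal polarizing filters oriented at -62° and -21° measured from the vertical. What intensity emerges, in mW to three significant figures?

I ≈ 71.9 mW

I₁ = 573 mW · cos²(62°) = 126.3 mW.
I₂ = I₁ · cos²(41°) = 126.3 · 0.5696 = 71.93 mW.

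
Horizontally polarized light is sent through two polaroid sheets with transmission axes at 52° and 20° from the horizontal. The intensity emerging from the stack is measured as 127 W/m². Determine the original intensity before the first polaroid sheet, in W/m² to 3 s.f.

I₀ ≈ 466 W/m²

By Malus's law, I₁ = I₀ cos²(52° − 0°) = I₀ cos²(52°) = 0.379 I₀.
I₂ = I₁ cos²(20° − 52°) = 0.379 I₀ · cos²(32°) = 0.2726 I₀.
So 127 W/m² = 0.2726 I₀, giving I₀ = 127/0.2726 = 465.9 W/m².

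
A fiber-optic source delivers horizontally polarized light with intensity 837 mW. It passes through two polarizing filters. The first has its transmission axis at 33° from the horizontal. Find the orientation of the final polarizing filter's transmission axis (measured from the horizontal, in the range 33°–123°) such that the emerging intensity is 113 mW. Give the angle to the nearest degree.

θ ≈ 97°

I₁ = I₀ cos²(33° − 0°) = I₀ cos²(33°) = 0.7034 I₀.
Target fraction: 113 / 837 mW = 0.135 of I₀.
Need I₂/I₀ = 0.135, so cos²(θ − 33°) = 0.135 / 0.7034 = 0.1919.
θ − 33° = arccos(√0.1919) = 64.0°, giving θ ≈ 33 + 64.0 = 97.0°.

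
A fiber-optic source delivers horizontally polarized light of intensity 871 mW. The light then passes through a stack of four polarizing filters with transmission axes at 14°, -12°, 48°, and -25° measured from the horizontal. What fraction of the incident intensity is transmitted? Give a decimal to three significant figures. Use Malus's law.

I/I₀ ≈ 0.0163

By Malus's law, I₁ = 871 mW · cos²(14°) = 820 mW.
I₂ = I₁ · cos²(26°) = 820 · 0.8078 = 662.4 mW.
I₃ = I₂ · cos²(60°) = 662.4 · 0.25 = 165.6 mW.
I₄ = I₃ · cos²(73°) = 165.6 · 0.08548 = 14.16 mW.
Transmitted fraction = 0.01625.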